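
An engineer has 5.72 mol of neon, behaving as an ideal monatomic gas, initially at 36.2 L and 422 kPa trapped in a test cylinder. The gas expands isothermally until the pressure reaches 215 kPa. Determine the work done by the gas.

T₁ = P₁V₁/(nR) = 422×36.2/(5.72×8.314) = 321 K.
Isothermal: T stays 321 K; PV = const ⇒ V₂ = 71.1 L, P₂ = 215 kPa.
W = nRT ln(V₂/V₁) = 5.72×8.314×321×ln(1.96) = 10300 J.

10300 J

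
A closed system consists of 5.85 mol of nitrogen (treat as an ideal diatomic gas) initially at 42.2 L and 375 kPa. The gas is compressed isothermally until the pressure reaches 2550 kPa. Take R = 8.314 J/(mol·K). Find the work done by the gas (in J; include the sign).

-30300 J

T₁ = P₁V₁/(nR) = 375×42.2/(5.85×8.314) = 325 K.
Isothermal: T stays 325 K; PV = const ⇒ V₂ = 6.21 L, P₂ = 2550 kPa.
W = nRT ln(V₂/V₁) = 5.85×8.314×325×ln(0.147) = -30300 J.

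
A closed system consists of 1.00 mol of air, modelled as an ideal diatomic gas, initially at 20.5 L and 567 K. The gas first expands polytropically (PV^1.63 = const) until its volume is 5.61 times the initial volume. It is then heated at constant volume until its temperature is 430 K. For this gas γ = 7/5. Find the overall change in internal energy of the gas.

-2850 J

P₁ = nRT₁/V₁ = 1.00×8.314×567/20.5 = 230 kPa.
Step 1 — Polytropic n=1.63: T₂ = T₁(V₁/V₂)^(n−1) = 567×(0.178)^0.63 = 191 K; P₂ = P₁(V₁/V₂)^n = 13.8 kPa.
W = (P₁V₁−P₂V₂)/(n−1) = (230×20.5−13.8×115)/0.63 = 4960 J.
ΔU = nCvΔT = 1.00×20.8×(191−567) = -7810 J.
Q = ΔU + W = -2850 J.
State after step 1: P = 13.8 kPa, V = 115 L, T = 191 K.
Step 2 — Isochoric: V stays 115 L; P/T = const ⇒ T₂ = 430 K, P₂ = 31.1 kPa.
W = 0 (no volume change).
ΔU = nCvΔT = 1.00×20.8×(430−191) = 4960 J.
Q = ΔU = 4960 J.
Net over both steps: W = 4960 J, Q = 2110 J, ΔU = -2850 J.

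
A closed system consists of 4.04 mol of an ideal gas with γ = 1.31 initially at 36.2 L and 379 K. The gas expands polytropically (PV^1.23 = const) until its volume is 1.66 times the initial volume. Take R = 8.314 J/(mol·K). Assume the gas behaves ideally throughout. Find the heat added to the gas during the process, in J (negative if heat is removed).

1570 J

P₁ = nRT₁/V₁ = 4.04×8.314×379/36.2 = 352 kPa.
Polytropic n=1.23: T₂ = T₁(V₁/V₂)^(n−1) = 379×(0.602)^0.23 = 337 K; P₂ = P₁(V₁/V₂)^n = 189 kPa.
W = (P₁V₁−P₂V₂)/(n−1) = (352×36.2−189×60.1)/0.23 = 6090 J.
ΔU = nCvΔT = 4.04×26.8×(337−379) = -4520 J.
Q = ΔU + W = 1570 J.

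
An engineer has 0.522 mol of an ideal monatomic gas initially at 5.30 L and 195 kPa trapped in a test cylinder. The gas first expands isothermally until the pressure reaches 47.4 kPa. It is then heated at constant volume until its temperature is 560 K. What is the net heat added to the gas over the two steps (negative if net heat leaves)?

3560 J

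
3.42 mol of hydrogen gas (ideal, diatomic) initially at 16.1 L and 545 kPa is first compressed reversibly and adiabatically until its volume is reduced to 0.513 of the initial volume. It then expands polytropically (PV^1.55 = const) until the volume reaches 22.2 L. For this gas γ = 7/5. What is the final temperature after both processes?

234 K

T₁ = P₁V₁/(nR) = 545×16.1/(3.42×8.314) = 309 K.
Step 1 — Adiabatic: TV^(γ−1) = const ⇒ T₂ = 309×(1.95)^0.400 = 403 K; PV^γ = const ⇒ P₂ = 1390 kPa.
ΔU = nCvΔT = 3.42×20.8×(403−309) = 6710 J.
Q = 0 for an adiabatic process, so W = −ΔU = -6710 J.
State after step 1: P = 1390 kPa, V = 8.26 L, T = 403 K.
Step 2 — Polytropic n=1.55: T₂ = T₁(V₁/V₂)^(n−1) = 403×(0.372)^0.55 = 234 K; P₂ = P₁(V₁/V₂)^n = 300 kPa.
W = (P₁V₁−P₂V₂)/(n−1) = (1390×8.26−300×22.2)/0.55 = 8740 J.
ΔU = nCvΔT = 3.42×20.8×(234−403) = -12000 J.
Q = ΔU + W = -3280 J.
Net over both steps: W = 2030 J, Q = -3280 J, ΔU = -5300 J.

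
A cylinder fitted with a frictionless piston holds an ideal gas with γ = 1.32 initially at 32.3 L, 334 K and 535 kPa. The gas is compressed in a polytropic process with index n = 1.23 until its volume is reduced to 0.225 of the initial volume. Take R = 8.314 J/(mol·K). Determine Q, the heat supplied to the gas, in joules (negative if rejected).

n = P₁V₁/(RT₁) = 535×32.3/(8.314×334) = 6.22 mol.
Polytropic n=1.23: T₂ = T₁(V₁/V₂)^(n−1) = 334×(4.44)^0.23 = 471 K; P₂ = P₁(V₁/V₂)^n = 3350 kPa.
W = (P₁V₁−P₂V₂)/(n−1) = (535×32.3−3350×7.27)/0.23 = -30800 J.
ΔU = nCvΔT = 6.22×26.0×(471−334) = 22100 J.
Q = ΔU + W = -8650 J.

-8650 J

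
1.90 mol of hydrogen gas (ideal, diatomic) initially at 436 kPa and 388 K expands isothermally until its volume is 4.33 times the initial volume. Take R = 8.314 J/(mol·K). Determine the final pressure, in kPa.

V₁ = nRT₁/P₁ = 1.90×8.314×388/436 = 14.1 L.
Isothermal: T stays 388 K; PV = const ⇒ V₂ = 60.9 L, P₂ = 101 kPa.

101 kPa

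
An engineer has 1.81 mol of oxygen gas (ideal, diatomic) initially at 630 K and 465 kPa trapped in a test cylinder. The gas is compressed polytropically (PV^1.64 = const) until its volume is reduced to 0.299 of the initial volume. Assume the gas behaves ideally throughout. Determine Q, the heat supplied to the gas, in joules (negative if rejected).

10400 J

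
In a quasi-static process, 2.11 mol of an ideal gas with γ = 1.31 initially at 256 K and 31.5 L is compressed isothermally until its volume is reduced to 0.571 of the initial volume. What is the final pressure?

250 kPa

P₁ = nRT₁/V₁ = 2.11×8.314×256/31.5 = 143 kPa.
Isothermal: T stays 256 K; PV = const ⇒ V₂ = 18.0 L, P₂ = 250 kPa.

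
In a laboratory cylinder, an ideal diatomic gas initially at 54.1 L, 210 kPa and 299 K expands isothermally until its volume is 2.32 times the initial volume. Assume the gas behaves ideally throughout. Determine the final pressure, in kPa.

Isothermal: T stays 299 K; PV = const ⇒ V₂ = 126 L, P₂ = 90.5 kPa.

90.5 kPa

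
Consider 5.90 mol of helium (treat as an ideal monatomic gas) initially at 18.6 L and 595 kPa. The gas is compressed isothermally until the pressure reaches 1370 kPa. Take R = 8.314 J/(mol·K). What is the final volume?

T₁ = P₁V₁/(nR) = 595×18.6/(5.90×8.314) = 226 K.
Isothermal: T stays 226 K; PV = const ⇒ V₂ = 8.08 L, P₂ = 1370 kPa.

8.08 L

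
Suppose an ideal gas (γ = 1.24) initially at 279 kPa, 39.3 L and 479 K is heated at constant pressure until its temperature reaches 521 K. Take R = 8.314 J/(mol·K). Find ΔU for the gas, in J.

4010 J

n = P₁V₁/(RT₁) = 279×39.3/(8.314×479) = 2.75 mol.
Isobaric: P stays 279 kPa; V/T = const ⇒ T₂ = 521 K, V₂ = 42.7 L.
For an ideal gas ΔU = nCvΔT with Cv = R/(γ−1) = 34.6 J/(mol·K).
ΔU = 2.75×34.6×(521−479) = 4010 J.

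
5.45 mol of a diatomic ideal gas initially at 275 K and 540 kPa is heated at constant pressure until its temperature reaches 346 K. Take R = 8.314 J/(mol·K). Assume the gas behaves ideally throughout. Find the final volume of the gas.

29.0 L

V₁ = nRT₁/P₁ = 5.45×8.314×275/540 = 23.1 L.
Isobaric: P stays 540 kPa; V/T = const ⇒ T₂ = 346 K, V₂ = 29.0 L.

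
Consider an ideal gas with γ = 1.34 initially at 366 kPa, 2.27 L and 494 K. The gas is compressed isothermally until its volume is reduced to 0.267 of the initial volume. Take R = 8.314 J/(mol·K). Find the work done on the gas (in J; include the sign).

n = P₁V₁/(RT₁) = 366×2.27/(8.314×494) = 0.202 mol.
Isothermal: T stays 494 K; PV = const ⇒ V₂ = 0.606 L, P₂ = 1370 kPa.
W = nRT ln(V₂/V₁) = 0.202×8.314×494×ln(0.267) = -1100 J.
Work done on the gas = −W_by = 1100 J.

1100 J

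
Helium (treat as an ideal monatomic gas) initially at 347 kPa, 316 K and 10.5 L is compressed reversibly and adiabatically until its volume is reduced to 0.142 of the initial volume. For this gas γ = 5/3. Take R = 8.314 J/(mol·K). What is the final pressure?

Adiabatic: TV^(γ−1) = const ⇒ T₂ = 316×(7.04)^0.667 = 1160 K; PV^γ = const ⇒ P₂ = 8980 kPa.

8980 kPa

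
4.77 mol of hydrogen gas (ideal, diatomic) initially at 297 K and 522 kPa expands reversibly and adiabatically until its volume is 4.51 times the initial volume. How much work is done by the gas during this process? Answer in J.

V₁ = nRT₁/P₁ = 4.77×8.314×297/522 = 22.6 L.
Adiabatic: TV^(γ−1) = const ⇒ T₂ = 297×(0.222)^0.400 = 163 K; PV^γ = const ⇒ P₂ = 63.4 kPa.
ΔU = nCvΔT = 4.77×20.8×(163−297) = -13300 J.
Q = 0 for an adiabatic process, so W = −ΔU = 13300 J.

13300 J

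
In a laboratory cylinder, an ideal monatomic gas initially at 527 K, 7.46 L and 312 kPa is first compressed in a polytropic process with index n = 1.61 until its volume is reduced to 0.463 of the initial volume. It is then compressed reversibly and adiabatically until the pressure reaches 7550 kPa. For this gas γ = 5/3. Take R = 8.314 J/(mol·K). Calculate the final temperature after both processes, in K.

1840 K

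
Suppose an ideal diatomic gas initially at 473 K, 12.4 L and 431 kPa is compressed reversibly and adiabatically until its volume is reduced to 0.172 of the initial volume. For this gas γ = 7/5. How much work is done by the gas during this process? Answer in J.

n = P₁V₁/(RT₁) = 431×12.4/(8.314×473) = 1.36 mol.
Adiabatic: TV^(γ−1) = const ⇒ T₂ = 473×(5.81)^0.400 = 956 K; PV^γ = const ⇒ P₂ = 5070 kPa.
ΔU = nCvΔT = 1.36×20.8×(956−473) = 13700 J.
Q = 0 for an adiabatic process, so W = −ΔU = -13700 J.

-13700 J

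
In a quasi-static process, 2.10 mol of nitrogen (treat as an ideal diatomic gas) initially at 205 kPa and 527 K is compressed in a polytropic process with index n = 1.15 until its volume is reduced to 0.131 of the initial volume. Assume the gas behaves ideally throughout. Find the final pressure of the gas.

2120 kPa

V₁ = nRT₁/P₁ = 2.10×8.314×527/205 = 44.9 L.
Polytropic n=1.15: T₂ = T₁(V₁/V₂)^(n−1) = 527×(7.63)^0.15 = 715 K; P₂ = P₁(V₁/V₂)^n = 2120 kPa.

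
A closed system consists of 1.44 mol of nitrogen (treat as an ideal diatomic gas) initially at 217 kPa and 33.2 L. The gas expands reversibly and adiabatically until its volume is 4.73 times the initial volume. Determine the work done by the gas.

T₁ = P₁V₁/(nR) = 217×33.2/(1.44×8.314) = 602 K.
Adiabatic: TV^(γ−1) = const ⇒ T₂ = 602×(0.211)^0.400 = 323 K; PV^γ = const ⇒ P₂ = 24.6 kPa.
ΔU = nCvΔT = 1.44×20.8×(323−602) = -8340 J.
Q = 0 for an adiabatic process, so W = −ΔU = 8340 J.

8340 J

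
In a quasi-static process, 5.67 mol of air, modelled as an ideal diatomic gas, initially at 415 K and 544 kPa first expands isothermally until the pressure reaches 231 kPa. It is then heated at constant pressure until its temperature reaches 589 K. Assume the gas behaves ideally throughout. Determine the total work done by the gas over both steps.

V₁ = nRT₁/P₁ = 5.67×8.314×415/544 = 36.0 L.
Step 1 — Isothermal: T stays 415 K; PV = const ⇒ V₂ = 84.7 L, P₂ = 231 kPa.
ΔU = 0 (ideal gas, T constant).
W = nRT ln(V₂/V₁) = 5.67×8.314×415×ln(2.35) = 16800 J.
Q = ΔU + W = 16800 J.
State after step 1: P = 231 kPa, V = 84.7 L, T = 415 K.
Step 2 — Isobaric: P stays 231 kPa; V/T = const ⇒ T₂ = 589 K, V₂ = 120 L.
W = PΔV = 231×(120−84.7) kPa·L = 8200 J.
ΔU = nCvΔT = 5.67×20.8×(589−415) = 20500 J.
Q = ΔU + W = nCpΔT = 28700 J.
Net over both steps: W = 25000 J, Q = 45500 J, ΔU = 20500 J.

25000 J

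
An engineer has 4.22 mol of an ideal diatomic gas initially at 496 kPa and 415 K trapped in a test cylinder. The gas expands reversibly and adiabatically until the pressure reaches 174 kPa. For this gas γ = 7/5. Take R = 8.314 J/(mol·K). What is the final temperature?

308 K

V₁ = nRT₁/P₁ = 4.22×8.314×415/496 = 29.4 L.
Adiabatic: T₂/T₁ = (P₂/P₁)^((γ−1)/γ) ⇒ T₂ = 415×(0.351)^0.286 = 308 K; V₂ = 62.0 L.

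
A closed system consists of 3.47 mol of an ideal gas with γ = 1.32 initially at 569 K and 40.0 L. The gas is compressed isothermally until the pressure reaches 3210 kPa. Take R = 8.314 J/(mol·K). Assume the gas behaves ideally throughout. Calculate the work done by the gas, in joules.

-33800 J

P₁ = nRT₁/V₁ = 3.47×8.314×569/40.0 = 410 kPa.
Isothermal: T stays 569 K; PV = const ⇒ V₂ = 5.11 L, P₂ = 3210 kPa.
W = nRT ln(V₂/V₁) = 3.47×8.314×569×ln(0.128) = -33800 J.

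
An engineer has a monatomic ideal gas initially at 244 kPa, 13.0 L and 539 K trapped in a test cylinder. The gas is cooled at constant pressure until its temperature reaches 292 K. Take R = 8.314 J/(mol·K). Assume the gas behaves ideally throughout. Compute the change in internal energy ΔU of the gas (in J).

-2180 J

n = P₁V₁/(RT₁) = 244×13.0/(8.314×539) = 0.708 mol.
Isobaric: P stays 244 kPa; V/T = const ⇒ T₂ = 292 K, V₂ = 7.04 L.
For an ideal gas ΔU = nCvΔT with Cv = (3/2)R = 12.5 J/(mol·K).
ΔU = 0.708×12.5×(292−539) = -2180 J.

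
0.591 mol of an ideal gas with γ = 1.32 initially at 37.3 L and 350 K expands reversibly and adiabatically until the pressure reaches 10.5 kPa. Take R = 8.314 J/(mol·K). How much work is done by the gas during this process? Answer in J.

1620 J

P₁ = nRT₁/V₁ = 0.591×8.314×350/37.3 = 46.1 kPa.
Adiabatic: T₂/T₁ = (P₂/P₁)^((γ−1)/γ) ⇒ T₂ = 350×(0.228)^0.242 = 245 K; V₂ = 114 L.
ΔU = nCvΔT = 0.591×26.0×(245−350) = -1620 J.
Q = 0 for an adiabatic process, so W = −ΔU = 1620 J.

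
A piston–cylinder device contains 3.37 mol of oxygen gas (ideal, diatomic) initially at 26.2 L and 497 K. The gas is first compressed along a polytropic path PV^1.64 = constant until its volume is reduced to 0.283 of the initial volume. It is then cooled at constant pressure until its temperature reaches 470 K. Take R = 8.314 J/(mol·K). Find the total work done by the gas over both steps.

-45100 J

P₁ = nRT₁/V₁ = 3.37×8.314×497/26.2 = 531 kPa.
Step 1 — Polytropic n=1.64: T₂ = T₁(V₁/V₂)^(n−1) = 497×(3.53)^0.64 = 1110 K; P₂ = P₁(V₁/V₂)^n = 4210 kPa.
W = (P₁V₁−P₂V₂)/(n−1) = (531×26.2−4210×7.41)/0.64 = -27000 J.
ΔU = nCvΔT = 3.37×20.8×(1110−497) = 43300 J.
Q = ΔU + W = 16200 J.
State after step 1: P = 4210 kPa, V = 7.41 L, T = 1110 K.
Step 2 — Isobaric: P stays 4210 kPa; V/T = const ⇒ T₂ = 470 K, V₂ = 3.13 L.
W = PΔV = 4210×(3.13−7.41) kPa·L = -18100 J.
ΔU = nCvΔT = 3.37×20.8×(470−1110) = -45200 J.
Q = ΔU + W = nCpΔT = -63200 J.
Net over both steps: W = -45100 J, Q = -47000 J, ΔU = -1890 J.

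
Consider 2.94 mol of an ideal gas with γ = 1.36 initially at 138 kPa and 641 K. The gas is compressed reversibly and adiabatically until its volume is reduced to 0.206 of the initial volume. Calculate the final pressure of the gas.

1180 kPa

V₁ = nRT₁/P₁ = 2.94×8.314×641/138 = 114 L.
Adiabatic: TV^(γ−1) = const ⇒ T₂ = 641×(4.85)^0.360 = 1130 K; PV^γ = const ⇒ P₂ = 1180 kPa.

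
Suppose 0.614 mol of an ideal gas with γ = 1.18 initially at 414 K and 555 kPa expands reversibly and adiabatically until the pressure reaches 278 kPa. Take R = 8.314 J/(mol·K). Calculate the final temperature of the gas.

V₁ = nRT₁/P₁ = 0.614×8.314×414/555 = 3.81 L.
Adiabatic: T₂/T₁ = (P₂/P₁)^((γ−1)/γ) ⇒ T₂ = 414×(0.501)^0.153 = 373 K; V₂ = 6.84 L.

373 K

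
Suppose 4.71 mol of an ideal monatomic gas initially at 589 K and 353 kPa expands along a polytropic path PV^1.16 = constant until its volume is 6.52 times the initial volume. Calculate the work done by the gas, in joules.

V₁ = nRT₁/P₁ = 4.71×8.314×589/353 = 65.3 L.
Polytropic n=1.16: T₂ = T₁(V₁/V₂)^(n−1) = 589×(0.153)^0.16 = 436 K; P₂ = P₁(V₁/V₂)^n = 40.1 kPa.
W = (P₁V₁−P₂V₂)/(n−1) = (353×65.3−40.1×426)/0.16 = 37400 J.

37400 J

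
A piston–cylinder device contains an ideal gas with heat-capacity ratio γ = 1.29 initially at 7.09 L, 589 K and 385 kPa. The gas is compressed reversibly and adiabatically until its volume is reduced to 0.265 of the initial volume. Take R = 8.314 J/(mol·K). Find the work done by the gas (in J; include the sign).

n = P₁V₁/(RT₁) = 385×7.09/(8.314×589) = 0.557 mol.
Adiabatic: TV^(γ−1) = const ⇒ T₂ = 589×(3.77)^0.290 = 866 K; PV^γ = const ⇒ P₂ = 2140 kPa.
ΔU = nCvΔT = 0.557×28.7×(866−589) = 4420 J.
Q = 0 for an adiabatic process, so W = −ΔU = -4420 J.

-4420 J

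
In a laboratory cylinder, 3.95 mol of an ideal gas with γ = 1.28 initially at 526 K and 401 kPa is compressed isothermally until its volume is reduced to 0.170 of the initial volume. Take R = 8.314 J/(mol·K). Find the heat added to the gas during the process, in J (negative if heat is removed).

-30600 J

V₁ = nRT₁/P₁ = 3.95×8.314×526/401 = 43.1 L.
Isothermal: T stays 526 K; PV = const ⇒ V₂ = 7.32 L, P₂ = 2360 kPa.
ΔU = 0 (ideal gas, T constant).
W = nRT ln(V₂/V₁) = 3.95×8.314×526×ln(0.170) = -30600 J.
Q = ΔU + W = -30600 J.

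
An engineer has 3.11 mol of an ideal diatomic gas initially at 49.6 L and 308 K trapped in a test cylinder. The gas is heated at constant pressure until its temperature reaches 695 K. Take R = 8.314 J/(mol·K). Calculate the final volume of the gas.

112 L

P₁ = nRT₁/V₁ = 3.11×8.314×308/49.6 = 161 kPa.
Isobaric: P stays 161 kPa; V/T = const ⇒ T₂ = 695 K, V₂ = 112 L.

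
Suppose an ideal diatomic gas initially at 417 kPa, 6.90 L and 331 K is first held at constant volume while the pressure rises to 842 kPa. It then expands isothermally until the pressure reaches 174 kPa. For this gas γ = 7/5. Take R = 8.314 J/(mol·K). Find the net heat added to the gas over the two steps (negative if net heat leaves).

n = P₁V₁/(RT₁) = 417×6.90/(8.314×331) = 1.05 mol.
Step 1 — Isochoric: V stays 6.90 L; P/T = const ⇒ T₂ = 668 K, P₂ = 842 kPa.
W = 0 (no volume change).
ΔU = nCvΔT = 1.05×20.8×(668−331) = 7330 J.
Q = ΔU = 7330 J.
State after step 1: P = 842 kPa, V = 6.90 L, T = 668 K.
Step 2 — Isothermal: T stays 668 K; PV = const ⇒ V₂ = 33.4 L, P₂ = 174 kPa.
ΔU = 0 (ideal gas, T constant).
W = nRT ln(V₂/V₁) = 1.05×8.314×668×ln(4.84) = 9160 J.
Q = ΔU + W = 9160 J.
Net over both steps: W = 9160 J, Q = 16500 J, ΔU = 7330 J.

16500 J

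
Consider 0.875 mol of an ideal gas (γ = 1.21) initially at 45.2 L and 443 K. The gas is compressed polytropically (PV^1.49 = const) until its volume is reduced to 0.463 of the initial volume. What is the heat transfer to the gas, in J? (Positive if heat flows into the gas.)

4020 J

P₁ = nRT₁/V₁ = 0.875×8.314×443/45.2 = 71.3 kPa.
Polytropic n=1.49: T₂ = T₁(V₁/V₂)^(n−1) = 443×(2.16)^0.49 = 646 K; P₂ = P₁(V₁/V₂)^n = 225 kPa.
W = (P₁V₁−P₂V₂)/(n−1) = (71.3×45.2−225×20.9)/0.49 = -3010 J.
ΔU = nCvΔT = 0.875×39.6×(646−443) = 7030 J.
Q = ΔU + W = 4020 J.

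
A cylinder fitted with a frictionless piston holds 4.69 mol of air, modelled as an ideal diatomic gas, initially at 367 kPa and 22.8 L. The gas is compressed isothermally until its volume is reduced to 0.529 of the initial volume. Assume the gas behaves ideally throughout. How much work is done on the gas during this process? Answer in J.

T₁ = P₁V₁/(nR) = 367×22.8/(4.69×8.314) = 215 K.
Isothermal: T stays 215 K; PV = const ⇒ V₂ = 12.1 L, P₂ = 694 kPa.
W = nRT ln(V₂/V₁) = 4.69×8.314×215×ln(0.529) = -5330 J.
Work done on the gas = −W_by = 5330 J.

5330 J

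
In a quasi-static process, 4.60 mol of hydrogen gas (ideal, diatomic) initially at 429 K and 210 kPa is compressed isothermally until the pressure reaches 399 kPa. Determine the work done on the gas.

10500 J

V₁ = nRT₁/P₁ = 4.60×8.314×429/210 = 78.1 L.
Isothermal: T stays 429 K; PV = const ⇒ V₂ = 41.1 L, P₂ = 399 kPa.
W = nRT ln(V₂/V₁) = 4.60×8.314×429×ln(0.526) = -10500 J.
Work done on the gas = −W_by = 10500 J.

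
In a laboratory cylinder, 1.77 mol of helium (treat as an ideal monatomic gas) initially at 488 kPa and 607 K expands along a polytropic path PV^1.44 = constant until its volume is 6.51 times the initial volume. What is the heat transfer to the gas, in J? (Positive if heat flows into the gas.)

V₁ = nRT₁/P₁ = 1.77×8.314×607/488 = 18.3 L.
Polytropic n=1.44: T₂ = T₁(V₁/V₂)^(n−1) = 607×(0.154)^0.44 = 266 K; P₂ = P₁(V₁/V₂)^n = 32.9 kPa.
W = (P₁V₁−P₂V₂)/(n−1) = (488×18.3−32.9×119)/0.44 = 11400 J.
ΔU = nCvΔT = 1.77×12.5×(266−607) = -7520 J.
Q = ΔU + W = 3880 J.

3880 J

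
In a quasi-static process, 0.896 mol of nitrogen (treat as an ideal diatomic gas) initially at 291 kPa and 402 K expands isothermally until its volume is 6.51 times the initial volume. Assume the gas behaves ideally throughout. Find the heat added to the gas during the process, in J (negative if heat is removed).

V₁ = nRT₁/P₁ = 0.896×8.314×402/291 = 10.3 L.
Isothermal: T stays 402 K; PV = const ⇒ V₂ = 67.0 L, P₂ = 44.7 kPa.
ΔU = 0 (ideal gas, T constant).
W = nRT ln(V₂/V₁) = 0.896×8.314×402×ln(6.51) = 5610 J.
Q = ΔU + W = 5610 J.

5610 J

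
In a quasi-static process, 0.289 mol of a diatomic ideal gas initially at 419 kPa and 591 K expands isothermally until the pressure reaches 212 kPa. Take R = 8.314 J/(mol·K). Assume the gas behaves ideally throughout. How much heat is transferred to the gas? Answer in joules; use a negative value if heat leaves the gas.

V₁ = nRT₁/P₁ = 0.289×8.314×591/419 = 3.39 L.
Isothermal: T stays 591 K; PV = const ⇒ V₂ = 6.70 L, P₂ = 212 kPa.
ΔU = 0 (ideal gas, T constant).
W = nRT ln(V₂/V₁) = 0.289×8.314×591×ln(1.98) = 967 J.
Q = ΔU + W = 967 J.

967 J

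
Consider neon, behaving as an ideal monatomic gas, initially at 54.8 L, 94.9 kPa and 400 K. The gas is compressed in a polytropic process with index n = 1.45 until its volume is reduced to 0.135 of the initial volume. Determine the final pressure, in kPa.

Polytropic n=1.45: T₂ = T₁(V₁/V₂)^(n−1) = 400×(7.41)^0.45 = 985 K; P₂ = P₁(V₁/V₂)^n = 1730 kPa.

1730 kPa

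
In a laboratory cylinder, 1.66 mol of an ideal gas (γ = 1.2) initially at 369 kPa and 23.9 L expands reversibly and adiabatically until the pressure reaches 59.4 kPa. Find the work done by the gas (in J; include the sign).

11600 J

T₁ = P₁V₁/(nR) = 369×23.9/(1.66×8.314) = 639 K.
Adiabatic: T₂/T₁ = (P₂/P₁)^((γ−1)/γ) ⇒ T₂ = 639×(0.161)^0.167 = 471 K; V₂ = 110 L.
ΔU = nCvΔT = 1.66×41.6×(471−639) = -11600 J.
Q = 0 for an adiabatic process, so W = −ΔU = 11600 J.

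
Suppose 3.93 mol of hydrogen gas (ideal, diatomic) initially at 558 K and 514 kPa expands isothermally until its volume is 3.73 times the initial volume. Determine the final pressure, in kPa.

138 kPa

V₁ = nRT₁/P₁ = 3.93×8.314×558/514 = 35.5 L.
Isothermal: T stays 558 K; PV = const ⇒ V₂ = 132 L, P₂ = 138 kPa.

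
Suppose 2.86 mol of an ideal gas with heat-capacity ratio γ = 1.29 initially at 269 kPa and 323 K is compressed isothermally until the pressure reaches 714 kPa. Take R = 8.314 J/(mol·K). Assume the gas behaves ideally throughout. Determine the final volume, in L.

10.8 L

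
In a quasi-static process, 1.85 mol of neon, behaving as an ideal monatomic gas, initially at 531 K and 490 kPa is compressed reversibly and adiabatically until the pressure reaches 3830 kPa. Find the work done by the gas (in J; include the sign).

-15600 J

V₁ = nRT₁/P₁ = 1.85×8.314×531/490 = 16.7 L.
Adiabatic: T₂/T₁ = (P₂/P₁)^((γ−1)/γ) ⇒ T₂ = 531×(7.82)^0.400 = 1210 K; V₂ = 4.85 L.
ΔU = nCvΔT = 1.85×12.5×(1210−531) = 15600 J.
Q = 0 for an adiabatic process, so W = −ΔU = -15600 J.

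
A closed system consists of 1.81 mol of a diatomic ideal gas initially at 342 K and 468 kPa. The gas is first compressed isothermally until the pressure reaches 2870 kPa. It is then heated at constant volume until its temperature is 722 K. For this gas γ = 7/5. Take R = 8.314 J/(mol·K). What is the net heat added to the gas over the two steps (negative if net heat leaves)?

V₁ = nRT₁/P₁ = 1.81×8.314×342/468 = 11.0 L.
Step 1 — Isothermal: T stays 342 K; PV = const ⇒ V₂ = 1.79 L, P₂ = 2870 kPa.
ΔU = 0 (ideal gas, T constant).
W = nRT ln(V₂/V₁) = 1.81×8.314×342×ln(0.163) = -9330 J.
Q = ΔU + W = -9330 J.
State after step 1: P = 2870 kPa, V = 1.79 L, T = 342 K.
Step 2 — Isochoric: V stays 1.79 L; P/T = const ⇒ T₂ = 722 K, P₂ = 6060 kPa.
W = 0 (no volume change).
ΔU = nCvΔT = 1.81×20.8×(722−342) = 14300 J.
Q = ΔU = 14300 J.
Net over both steps: W = -9330 J, Q = 4960 J, ΔU = 14300 J.

4960 J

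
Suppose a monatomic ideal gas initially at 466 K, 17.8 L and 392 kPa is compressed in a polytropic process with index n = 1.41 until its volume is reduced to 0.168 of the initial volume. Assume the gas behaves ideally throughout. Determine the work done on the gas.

18300 J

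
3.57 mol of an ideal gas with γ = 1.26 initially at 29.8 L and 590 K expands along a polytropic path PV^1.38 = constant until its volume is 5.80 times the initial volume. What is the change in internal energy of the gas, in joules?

P₁ = nRT₁/V₁ = 3.57×8.314×590/29.8 = 588 kPa.
Polytropic n=1.38: T₂ = T₁(V₁/V₂)^(n−1) = 590×(0.172)^0.38 = 303 K; P₂ = P₁(V₁/V₂)^n = 51.9 kPa.
For an ideal gas ΔU = nCvΔT with Cv = R/(γ−1) = 32.0 J/(mol·K).
ΔU = 3.57×32.0×(303−590) = -32800 J.

-32800 J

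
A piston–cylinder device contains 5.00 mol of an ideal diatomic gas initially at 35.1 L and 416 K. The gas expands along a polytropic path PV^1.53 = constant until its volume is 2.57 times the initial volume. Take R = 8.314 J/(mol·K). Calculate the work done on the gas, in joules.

-12800 J

P₁ = nRT₁/V₁ = 5.00×8.314×416/35.1 = 493 kPa.
Polytropic n=1.53: T₂ = T₁(V₁/V₂)^(n−1) = 416×(0.389)^0.53 = 252 K; P₂ = P₁(V₁/V₂)^n = 116 kPa.
W = (P₁V₁−P₂V₂)/(n−1) = (493×35.1−116×90.2)/0.53 = 12800 J.
Work done on the gas = −W_by = -12800 J.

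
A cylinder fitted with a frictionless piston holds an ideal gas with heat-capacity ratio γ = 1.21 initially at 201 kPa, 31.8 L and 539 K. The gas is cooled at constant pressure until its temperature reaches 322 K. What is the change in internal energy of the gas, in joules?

-12300 J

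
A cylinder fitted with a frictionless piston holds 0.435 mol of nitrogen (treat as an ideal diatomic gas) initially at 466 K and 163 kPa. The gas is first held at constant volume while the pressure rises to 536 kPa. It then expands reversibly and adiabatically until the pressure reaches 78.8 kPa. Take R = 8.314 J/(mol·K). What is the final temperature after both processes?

886 K

V₁ = nRT₁/P₁ = 0.435×8.314×466/163 = 10.3 L.
Step 1 — Isochoric: V stays 10.3 L; P/T = const ⇒ T₂ = 1530 K, P₂ = 536 kPa.
W = 0 (no volume change).
ΔU = nCvΔT = 0.435×20.8×(1530−466) = 9640 J.
Q = ΔU = 9640 J.
State after step 1: P = 536 kPa, V = 10.3 L, T = 1530 K.
Step 2 — Adiabatic: T₂/T₁ = (P₂/P₁)^((γ−1)/γ) ⇒ T₂ = 1530×(0.147)^0.286 = 886 K; V₂ = 40.7 L.
ΔU = nCvΔT = 0.435×20.8×(886−1530) = -5840 J.
Q = 0 for an adiabatic process, so W = −ΔU = 5840 J.
Net over both steps: W = 5840 J, Q = 9640 J, ΔU = 3800 J.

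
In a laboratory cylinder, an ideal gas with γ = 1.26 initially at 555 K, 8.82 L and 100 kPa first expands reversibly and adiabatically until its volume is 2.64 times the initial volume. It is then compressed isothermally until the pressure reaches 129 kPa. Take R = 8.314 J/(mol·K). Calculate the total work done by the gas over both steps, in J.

-256 J

n = P₁V₁/(RT₁) = 100×8.82/(8.314×555) = 0.191 mol.
Step 1 — Adiabatic: TV^(γ−1) = const ⇒ T₂ = 555×(0.379)^0.260 = 431 K; PV^γ = const ⇒ P₂ = 29.4 kPa.
ΔU = nCvΔT = 0.191×32.0×(431−555) = -757 J.
Q = 0 for an adiabatic process, so W = −ΔU = 757 J.
State after step 1: P = 29.4 kPa, V = 23.3 L, T = 431 K.
Step 2 — Isothermal: T stays 431 K; PV = const ⇒ V₂ = 5.31 L, P₂ = 129 kPa.
ΔU = 0 (ideal gas, T constant).
W = nRT ln(V₂/V₁) = 0.191×8.314×431×ln(0.228) = -1010 J.
Q = ΔU + W = -1010 J.
Net over both steps: W = -256 J, Q = -1010 J, ΔU = -757 J.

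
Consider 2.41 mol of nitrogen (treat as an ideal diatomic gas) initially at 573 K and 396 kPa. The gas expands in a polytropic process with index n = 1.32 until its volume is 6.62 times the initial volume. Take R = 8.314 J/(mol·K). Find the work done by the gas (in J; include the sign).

16300 J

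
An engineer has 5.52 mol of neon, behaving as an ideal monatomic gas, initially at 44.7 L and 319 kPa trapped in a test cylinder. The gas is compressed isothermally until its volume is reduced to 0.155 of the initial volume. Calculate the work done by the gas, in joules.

-26600 J

T₁ = P₁V₁/(nR) = 319×44.7/(5.52×8.314) = 311 K.
Isothermal: T stays 311 K; PV = const ⇒ V₂ = 6.93 L, P₂ = 2060 kPa.
W = nRT ln(V₂/V₁) = 5.52×8.314×311×ln(0.155) = -26600 J.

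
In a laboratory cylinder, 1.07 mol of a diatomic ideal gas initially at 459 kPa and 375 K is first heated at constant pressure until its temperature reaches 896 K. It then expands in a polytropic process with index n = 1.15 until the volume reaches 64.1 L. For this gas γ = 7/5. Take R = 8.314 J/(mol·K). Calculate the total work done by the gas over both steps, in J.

14100 J

V₁ = nRT₁/P₁ = 1.07×8.314×375/459 = 7.27 L.
Step 1 — Isobaric: P stays 459 kPa; V/T = const ⇒ T₂ = 896 K, V₂ = 17.4 L.
W = PΔV = 459×(17.4−7.27) kPa·L = 4630 J.
ΔU = nCvΔT = 1.07×20.8×(896−375) = 11600 J.
Q = ΔU + W = nCpΔT = 16200 J.
State after step 1: P = 459 kPa, V = 17.4 L, T = 896 K.
Step 2 — Polytropic n=1.15: T₂ = T₁(V₁/V₂)^(n−1) = 896×(0.271)^0.15 = 737 K; P₂ = P₁(V₁/V₂)^n = 102 kPa.
W = (P₁V₁−P₂V₂)/(n−1) = (459×17.4−102×64.1)/0.15 = 9450 J.
ΔU = nCvΔT = 1.07×20.8×(737−896) = -3550 J.
Q = ΔU + W = 5910 J.
Net over both steps: W = 14100 J, Q = 22100 J, ΔU = 8040 J.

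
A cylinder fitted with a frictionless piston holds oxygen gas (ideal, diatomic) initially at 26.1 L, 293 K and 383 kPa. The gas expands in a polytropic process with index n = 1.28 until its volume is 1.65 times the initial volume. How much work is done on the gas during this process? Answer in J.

-4670 J

n = P₁V₁/(RT₁) = 383×26.1/(8.314×293) = 4.10 mol.
Polytropic n=1.28: T₂ = T₁(V₁/V₂)^(n−1) = 293×(0.606)^0.28 = 255 K; P₂ = P₁(V₁/V₂)^n = 202 kPa.
W = (P₁V₁−P₂V₂)/(n−1) = (383×26.1−202×43.1)/0.28 = 4670 J.
Work done on the gas = −W_by = -4670 J.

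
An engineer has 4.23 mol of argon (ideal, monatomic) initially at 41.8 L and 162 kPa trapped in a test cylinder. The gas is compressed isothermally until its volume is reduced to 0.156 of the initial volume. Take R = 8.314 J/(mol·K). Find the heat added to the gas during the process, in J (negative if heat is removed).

T₁ = P₁V₁/(nR) = 162×41.8/(4.23×8.314) = 193 K.
Isothermal: T stays 193 K; PV = const ⇒ V₂ = 6.52 L, P₂ = 1040 kPa.
ΔU = 0 (ideal gas, T constant).
W = nRT ln(V₂/V₁) = 4.23×8.314×193×ln(0.156) = -12600 J.
Q = ΔU + W = -12600 J.

-12600 J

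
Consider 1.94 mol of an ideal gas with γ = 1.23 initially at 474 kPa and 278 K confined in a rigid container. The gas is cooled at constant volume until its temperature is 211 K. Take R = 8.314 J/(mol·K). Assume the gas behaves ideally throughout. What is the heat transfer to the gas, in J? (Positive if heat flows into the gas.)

V₁ = nRT₁/P₁ = 1.94×8.314×278/474 = 9.46 L.
Isochoric: V stays 9.46 L; P/T = const ⇒ T₂ = 211 K, P₂ = 360 kPa.
W = 0 (no volume change).
ΔU = nCvΔT = 1.94×36.1×(211−278) = -4700 J.
Q = ΔU = -4700 J.

-4700 J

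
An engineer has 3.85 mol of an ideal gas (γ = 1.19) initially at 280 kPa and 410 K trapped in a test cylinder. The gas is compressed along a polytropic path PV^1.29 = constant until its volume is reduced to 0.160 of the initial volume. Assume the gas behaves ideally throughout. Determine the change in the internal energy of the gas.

V₁ = nRT₁/P₁ = 3.85×8.314×410/280 = 46.9 L.
Polytropic n=1.29: T₂ = T₁(V₁/V₂)^(n−1) = 410×(6.25)^0.29 = 698 K; P₂ = P₁(V₁/V₂)^n = 2980 kPa.
For an ideal gas ΔU = nCvΔT with Cv = R/(γ−1) = 43.8 J/(mol·K).
ΔU = 3.85×43.8×(698−410) = 48400 J.

48400 J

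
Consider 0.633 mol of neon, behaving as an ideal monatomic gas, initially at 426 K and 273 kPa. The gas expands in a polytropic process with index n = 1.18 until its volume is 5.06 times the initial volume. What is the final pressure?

40.3 kPa

V₁ = nRT₁/P₁ = 0.633×8.314×426/273 = 8.21 L.
Polytropic n=1.18: T₂ = T₁(V₁/V₂)^(n−1) = 426×(0.198)^0.18 = 318 K; P₂ = P₁(V₁/V₂)^n = 40.3 kPa.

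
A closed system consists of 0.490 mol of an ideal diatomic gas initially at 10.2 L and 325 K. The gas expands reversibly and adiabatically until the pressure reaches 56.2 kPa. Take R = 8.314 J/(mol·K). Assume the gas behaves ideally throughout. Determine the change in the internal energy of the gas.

P₁ = nRT₁/V₁ = 0.490×8.314×325/10.2 = 130 kPa.
Adiabatic: T₂/T₁ = (P₂/P₁)^((γ−1)/γ) ⇒ T₂ = 325×(0.433)^0.286 = 256 K; V₂ = 18.5 L.
For an ideal gas ΔU = nCvΔT with Cv = (5/2)R = 20.8 J/(mol·K).
ΔU = 0.490×20.8×(256−325) = -704 J.

-704 J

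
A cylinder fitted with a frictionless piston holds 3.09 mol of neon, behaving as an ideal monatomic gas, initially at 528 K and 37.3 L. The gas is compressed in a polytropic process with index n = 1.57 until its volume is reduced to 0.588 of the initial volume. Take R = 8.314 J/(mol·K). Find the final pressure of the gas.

P₁ = nRT₁/V₁ = 3.09×8.314×528/37.3 = 364 kPa.
Polytropic n=1.57: T₂ = T₁(V₁/V₂)^(n−1) = 528×(1.70)^0.57 = 715 K; P₂ = P₁(V₁/V₂)^n = 837 kPa.

837 kPa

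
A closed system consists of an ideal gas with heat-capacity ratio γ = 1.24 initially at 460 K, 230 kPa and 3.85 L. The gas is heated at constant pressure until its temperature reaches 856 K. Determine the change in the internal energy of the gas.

3180 J

n = P₁V₁/(RT₁) = 230×3.85/(8.314×460) = 0.232 mol.
Isobaric: P stays 230 kPa; V/T = const ⇒ T₂ = 856 K, V₂ = 7.16 L.
For an ideal gas ΔU = nCvΔT with Cv = R/(γ−1) = 34.6 J/(mol·K).
ΔU = 0.232×34.6×(856−460) = 3180 J.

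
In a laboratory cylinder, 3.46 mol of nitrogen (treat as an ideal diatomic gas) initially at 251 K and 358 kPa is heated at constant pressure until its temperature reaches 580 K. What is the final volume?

V₁ = nRT₁/P₁ = 3.46×8.314×251/358 = 20.2 L.
Isobaric: P stays 358 kPa; V/T = const ⇒ T₂ = 580 K, V₂ = 46.6 L.

46.6 L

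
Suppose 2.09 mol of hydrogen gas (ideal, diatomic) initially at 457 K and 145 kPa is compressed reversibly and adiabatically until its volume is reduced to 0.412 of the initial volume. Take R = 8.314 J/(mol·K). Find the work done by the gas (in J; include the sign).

-8450 J

V₁ = nRT₁/P₁ = 2.09×8.314×457/145 = 54.8 L.
Adiabatic: TV^(γ−1) = const ⇒ T₂ = 457×(2.43)^0.400 = 652 K; PV^γ = const ⇒ P₂ = 502 kPa.
ΔU = nCvΔT = 2.09×20.8×(652−457) = 8450 J.
Q = 0 for an adiabatic process, so W = −ΔU = -8450 J.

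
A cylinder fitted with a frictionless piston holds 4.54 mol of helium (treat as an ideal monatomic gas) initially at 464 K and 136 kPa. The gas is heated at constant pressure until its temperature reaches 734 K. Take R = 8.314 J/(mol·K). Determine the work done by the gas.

V₁ = nRT₁/P₁ = 4.54×8.314×464/136 = 129 L.
Isobaric: P stays 136 kPa; V/T = const ⇒ T₂ = 734 K, V₂ = 204 L.
W = PΔV = 136×(204−129) kPa·L = 10200 J.

10200 J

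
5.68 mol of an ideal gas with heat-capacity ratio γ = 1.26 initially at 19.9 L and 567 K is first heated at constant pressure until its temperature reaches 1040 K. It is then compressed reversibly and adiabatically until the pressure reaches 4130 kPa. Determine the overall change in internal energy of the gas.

135000 J

P₁ = nRT₁/V₁ = 5.68×8.314×567/19.9 = 1350 kPa.
Step 1 — Isobaric: P stays 1350 kPa; V/T = const ⇒ T₂ = 1040 K, V₂ = 36.5 L.
W = PΔV = 1350×(36.5−19.9) kPa·L = 22300 J.
ΔU = nCvΔT = 5.68×32.0×(1040−567) = 85900 J.
Q = ΔU + W = nCpΔT = 108000 J.
State after step 1: P = 1350 kPa, V = 36.5 L, T = 1040 K.
Step 2 — Adiabatic: T₂/T₁ = (P₂/P₁)^((γ−1)/γ) ⇒ T₂ = 1040×(3.07)^0.206 = 1310 K; V₂ = 15.0 L.
ΔU = nCvΔT = 5.68×32.0×(1310−1040) = 49200 J.
Q = 0 for an adiabatic process, so W = −ΔU = -49200 J.
Net over both steps: W = -26800 J, Q = 108000 J, ΔU = 135000 J.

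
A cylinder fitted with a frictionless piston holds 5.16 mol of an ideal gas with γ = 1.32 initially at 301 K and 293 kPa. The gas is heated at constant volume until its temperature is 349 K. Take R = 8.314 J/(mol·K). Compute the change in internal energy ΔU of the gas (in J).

V₁ = nRT₁/P₁ = 5.16×8.314×301/293 = 44.1 L.
Isochoric: V stays 44.1 L; P/T = const ⇒ T₂ = 349 K, P₂ = 340 kPa.
For an ideal gas ΔU = nCvΔT with Cv = R/(γ−1) = 26.0 J/(mol·K).
ΔU = 5.16×26.0×(349−301) = 6440 J.

6440 J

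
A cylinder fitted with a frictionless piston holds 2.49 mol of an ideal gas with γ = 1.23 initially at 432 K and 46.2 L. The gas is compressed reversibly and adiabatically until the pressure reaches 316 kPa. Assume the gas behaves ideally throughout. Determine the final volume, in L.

31.0 L

P₁ = nRT₁/V₁ = 2.49×8.314×432/46.2 = 194 kPa.
Adiabatic: T₂/T₁ = (P₂/P₁)^((γ−1)/γ) ⇒ T₂ = 432×(1.63)^0.187 = 473 K; V₂ = 31.0 L.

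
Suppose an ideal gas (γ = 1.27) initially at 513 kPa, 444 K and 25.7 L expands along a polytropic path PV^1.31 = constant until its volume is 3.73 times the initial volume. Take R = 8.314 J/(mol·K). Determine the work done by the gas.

n = P₁V₁/(RT₁) = 513×25.7/(8.314×444) = 3.57 mol.
Polytropic n=1.31: T₂ = T₁(V₁/V₂)^(n−1) = 444×(0.268)^0.31 = 295 K; P₂ = P₁(V₁/V₂)^n = 91.4 kPa.
W = (P₁V₁−P₂V₂)/(n−1) = (513×25.7−91.4×95.9)/0.31 = 14300 J.

14300 J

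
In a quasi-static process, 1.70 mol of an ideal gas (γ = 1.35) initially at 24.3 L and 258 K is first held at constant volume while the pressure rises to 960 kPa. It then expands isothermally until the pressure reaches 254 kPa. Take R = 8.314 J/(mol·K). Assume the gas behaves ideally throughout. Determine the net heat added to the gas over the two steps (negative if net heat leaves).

87200 J

P₁ = nRT₁/V₁ = 1.70×8.314×258/24.3 = 150 kPa.
Step 1 — Isochoric: V stays 24.3 L; P/T = const ⇒ T₂ = 1650 K, P₂ = 960 kPa.
W = 0 (no volume change).
ΔU = nCvΔT = 1.70×23.8×(1650−258) = 56200 J.
Q = ΔU = 56200 J.
State after step 1: P = 960 kPa, V = 24.3 L, T = 1650 K.
Step 2 — Isothermal: T stays 1650 K; PV = const ⇒ V₂ = 91.8 L, P₂ = 254 kPa.
ΔU = 0 (ideal gas, T constant).
W = nRT ln(V₂/V₁) = 1.70×8.314×1650×ln(3.78) = 31000 J.
Q = ΔU + W = 31000 J.
Net over both steps: W = 31000 J, Q = 87200 J, ΔU = 56200 J.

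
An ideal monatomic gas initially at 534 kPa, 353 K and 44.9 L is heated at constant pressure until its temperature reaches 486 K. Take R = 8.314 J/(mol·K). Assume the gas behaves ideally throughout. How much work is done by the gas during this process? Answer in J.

n = P₁V₁/(RT₁) = 534×44.9/(8.314×353) = 8.17 mol.
Isobaric: P stays 534 kPa; V/T = const ⇒ T₂ = 486 K, V₂ = 61.8 L.
W = PΔV = 534×(61.8−44.9) kPa·L = 9030 J.

9030 J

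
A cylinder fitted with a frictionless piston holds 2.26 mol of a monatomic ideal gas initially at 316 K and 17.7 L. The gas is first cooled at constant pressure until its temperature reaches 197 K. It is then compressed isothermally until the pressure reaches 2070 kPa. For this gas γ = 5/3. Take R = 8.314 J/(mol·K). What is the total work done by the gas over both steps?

P₁ = nRT₁/V₁ = 2.26×8.314×316/17.7 = 335 kPa.
Step 1 — Isobaric: P stays 335 kPa; V/T = const ⇒ T₂ = 197 K, V₂ = 11.0 L.
W = PΔV = 335×(11.0−17.7) kPa·L = -2240 J.
ΔU = nCvΔT = 2.26×12.5×(197−316) = -3350 J.
Q = ΔU + W = nCpΔT = -5590 J.
State after step 1: P = 335 kPa, V = 11.0 L, T = 197 K.
Step 2 — Isothermal: T stays 197 K; PV = const ⇒ V₂ = 1.79 L, P₂ = 2070 kPa.
ΔU = 0 (ideal gas, T constant).
W = nRT ln(V₂/V₁) = 2.26×8.314×197×ln(0.162) = -6740 J.
Q = ΔU + W = -6740 J.
Net over both steps: W = -8970 J, Q = -12300 J, ΔU = -3350 J.

-8970 J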